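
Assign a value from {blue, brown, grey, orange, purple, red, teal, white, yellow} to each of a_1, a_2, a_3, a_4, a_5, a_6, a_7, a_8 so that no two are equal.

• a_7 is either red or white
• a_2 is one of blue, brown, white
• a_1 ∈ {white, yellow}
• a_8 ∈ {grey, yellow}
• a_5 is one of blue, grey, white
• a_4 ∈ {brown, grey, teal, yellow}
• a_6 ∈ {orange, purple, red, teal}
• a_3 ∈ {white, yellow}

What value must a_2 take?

brown

The 2 variables a_1 and a_3 are confined to {white, yellow}, which locks those values in; drop them from a_2, a_4, a_5, a_7, a_8.
a_7 has just one choice, so a_7 = red. So a_6 can't be red.
a_8's domain is down to {grey}, so a_8 = grey. So a_4, a_5 can't be grey.
That leaves a_5 = blue. Remove blue from a_2.
So a_2 = brown.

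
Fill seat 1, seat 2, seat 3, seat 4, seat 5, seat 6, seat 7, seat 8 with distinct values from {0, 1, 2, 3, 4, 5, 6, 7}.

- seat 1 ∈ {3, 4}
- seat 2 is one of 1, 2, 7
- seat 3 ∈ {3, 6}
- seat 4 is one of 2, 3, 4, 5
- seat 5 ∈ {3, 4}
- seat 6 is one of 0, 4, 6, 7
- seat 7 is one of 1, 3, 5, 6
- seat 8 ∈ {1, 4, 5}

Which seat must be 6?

Among the 8 variables, 0 fits only seat 6 (and all 8 values in {0, 1, 2, 3, 4, 5, 6, 7} must be used), so seat 6 = 0.
Among the 7 still-open variables, 7 fits only seat 2 (and all 7 values in {1, 2, 3, 4, 5, 6, 7} must be used), so seat 2 = 7.
The 6 still-open variables draw from only 6 values {1, 2, 3, 4, 5, 6}, so each is used; only seat 4 can be 2, hence seat 4 = 2.
The 2 variables seat 1 and seat 5 are confined to {3, 4}, which locks those values in; drop them from seat 3, seat 7, seat 8.
So 6 goes to seat 3.

seat 3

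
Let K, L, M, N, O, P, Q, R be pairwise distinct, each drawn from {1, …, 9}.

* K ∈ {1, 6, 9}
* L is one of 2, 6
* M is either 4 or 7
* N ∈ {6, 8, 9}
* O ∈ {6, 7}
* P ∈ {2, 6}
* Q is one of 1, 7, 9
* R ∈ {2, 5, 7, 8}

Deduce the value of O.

7

The 8 variables draw from only 8 values {1, 2, 4, 5, 6, 7, 8, 9}, so each is used; only M can be 4, hence M = 4.
The 7 still-open variables together cover exactly {1, 2, 5, 6, 7, 8, 9} — 7 values for 7 variables — and 5 appears only in R's list, so R = 5.
The 6 still-open variables draw from only 6 values {1, 2, 6, 7, 8, 9}, so each is used; only N can be 8, hence N = 8.
L and P between them cover only {2, 6} — a naked pair. Remove those values from K, O.
So O = 7.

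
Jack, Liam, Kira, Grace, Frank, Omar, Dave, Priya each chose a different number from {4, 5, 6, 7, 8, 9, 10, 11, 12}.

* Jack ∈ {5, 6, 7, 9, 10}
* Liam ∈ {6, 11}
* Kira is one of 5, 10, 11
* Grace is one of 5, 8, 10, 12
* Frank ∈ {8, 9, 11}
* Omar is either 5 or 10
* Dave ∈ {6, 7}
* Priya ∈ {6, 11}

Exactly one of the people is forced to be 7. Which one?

Dave

The 8 variables together cover exactly {5, 6, 7, 8, 9, 10, 11, 12} — 8 values for 8 variables — and 12 appears only in Grace's list, so Grace = 12.
The 7 still-open variables draw from only 7 values {5, 6, 7, 8, 9, 10, 11}, so each is used; only Frank can be 8, hence Frank = 8.
The 6 still-open variables draw from only 6 values {5, 6, 7, 9, 10, 11}, so each is used; only Jack can be 9, hence Jack = 9.
Among the 5 still-open variables, 7 fits only Dave (and all 5 values in {5, 6, 7, 10, 11} must be used), so Dave = 7.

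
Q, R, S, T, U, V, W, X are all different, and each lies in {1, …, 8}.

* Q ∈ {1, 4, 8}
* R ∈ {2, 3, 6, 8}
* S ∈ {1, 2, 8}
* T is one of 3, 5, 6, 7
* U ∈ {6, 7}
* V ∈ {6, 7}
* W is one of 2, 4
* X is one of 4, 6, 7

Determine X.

Among the 8 variables, 5 fits only T (and all 8 values in {1, 2, 3, 4, 5, 6, 7, 8} must be used), so T = 5.
The 7 still-open variables draw from only 7 values {1, 2, 3, 4, 6, 7, 8}, so each is used; only R can be 3, hence R = 3.
The 2 variables U and V are confined to {6, 7}, which locks those values in; drop them from X.
So X = 4.

4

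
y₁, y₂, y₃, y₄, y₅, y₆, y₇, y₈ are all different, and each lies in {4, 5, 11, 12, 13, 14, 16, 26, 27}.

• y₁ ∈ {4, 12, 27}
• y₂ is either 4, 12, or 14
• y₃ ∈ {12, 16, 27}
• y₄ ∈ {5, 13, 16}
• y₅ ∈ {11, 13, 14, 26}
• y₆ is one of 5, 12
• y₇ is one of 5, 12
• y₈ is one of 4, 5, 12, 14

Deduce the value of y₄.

The 2 variables y₆ and y₇ are confined to {5, 12}, which locks those values in; drop them from y₁, y₂, y₃, y₄, y₈.
y₂ and y₈ between them cover only {4, 14} — a naked pair. Remove those values from y₁, y₅.
y₁ has just one choice, so y₁ = 27. Remove 27 from y₃.
That leaves y₃ = 16. Remove 16 from y₄.
So y₄ = 13.

13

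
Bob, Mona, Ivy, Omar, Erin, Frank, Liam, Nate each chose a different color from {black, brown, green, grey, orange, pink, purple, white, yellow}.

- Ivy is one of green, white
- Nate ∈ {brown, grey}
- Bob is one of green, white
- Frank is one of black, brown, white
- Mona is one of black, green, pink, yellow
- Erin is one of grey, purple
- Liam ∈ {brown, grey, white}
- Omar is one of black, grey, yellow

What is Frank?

Among the 8 variables, pink fits only Mona (and all 8 values in {black, brown, green, grey, pink, purple, white, yellow} must be used), so Mona = pink.
The 7 still-open variables together cover exactly {black, brown, green, grey, purple, white, yellow} — 7 values for 7 variables — and purple appears only in Erin's list, so Erin = purple.
The 6 still-open variables together cover exactly {black, brown, green, grey, white, yellow} — 6 values for 6 variables — and yellow appears only in Omar's list, so Omar = yellow.
Among the 5 still-open variables, black fits only Frank (and all 5 values in {black, brown, green, grey, white} must be used), so Frank = black.

black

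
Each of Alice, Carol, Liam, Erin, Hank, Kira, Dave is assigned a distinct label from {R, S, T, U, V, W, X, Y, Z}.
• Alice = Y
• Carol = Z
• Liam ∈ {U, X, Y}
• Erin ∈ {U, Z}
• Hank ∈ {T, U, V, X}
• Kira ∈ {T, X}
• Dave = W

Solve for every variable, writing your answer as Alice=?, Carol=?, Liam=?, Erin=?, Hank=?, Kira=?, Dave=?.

Alice must be Y (only option left). Eliminate Y elsewhere: Liam.
Carol has just one choice, so Carol = Z. Remove Z from Erin.
That leaves Erin = U. Remove U from Liam, Hank.
Dave has just one choice, so Dave = W.
That leaves Liam = X. Strike X from Hank, Kira.
Kira must be T (only option left). Strike T from Hank.
Hank has just one choice, so Hank = V.

Alice=Y, Carol=Z, Liam=X, Erin=U, Hank=V, Kira=T, Dave=W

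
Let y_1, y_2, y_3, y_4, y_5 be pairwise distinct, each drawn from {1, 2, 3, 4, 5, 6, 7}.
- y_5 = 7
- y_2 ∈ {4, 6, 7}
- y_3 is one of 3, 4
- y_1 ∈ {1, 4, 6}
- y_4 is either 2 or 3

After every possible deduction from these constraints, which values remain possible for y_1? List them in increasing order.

y_5's domain is down to {7}, so y_5 = 7. Remove 7 from y_2.
No further eliminations apply; y_1 can still be any of 1, 4, 6.

1, 4, 6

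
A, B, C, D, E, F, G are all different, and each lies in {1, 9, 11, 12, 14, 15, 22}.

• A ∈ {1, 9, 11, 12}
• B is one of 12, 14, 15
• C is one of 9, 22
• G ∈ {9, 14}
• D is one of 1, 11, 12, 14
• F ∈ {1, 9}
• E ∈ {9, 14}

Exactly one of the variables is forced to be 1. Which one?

F

The 7 variables together cover exactly {1, 9, 11, 12, 14, 15, 22} — 7 values for 7 variables — and 15 appears only in B's list, so B = 15.
The 6 still-open variables together cover exactly {1, 9, 11, 12, 14, 22} — 6 values for 6 variables — and 22 appears only in C's list, so C = 22.
E and G between them cover only {9, 14} — a naked pair. Remove those values from A, D, F.
So 1 goes to F.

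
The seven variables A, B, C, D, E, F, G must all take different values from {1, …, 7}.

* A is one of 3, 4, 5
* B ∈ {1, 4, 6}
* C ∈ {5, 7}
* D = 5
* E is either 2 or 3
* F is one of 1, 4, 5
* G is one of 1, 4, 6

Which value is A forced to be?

3

D must be 5 (only option left). So A, C, F can't be 5.
That leaves C = 7.
The 5 still-open variables together cover exactly {1, 2, 3, 4, 6} — 5 values for 5 variables — and 2 appears only in E's list, so E = 2.
The 4 still-open variables draw from only 4 values {1, 3, 4, 6}, so each is used; only A can be 3, hence A = 3.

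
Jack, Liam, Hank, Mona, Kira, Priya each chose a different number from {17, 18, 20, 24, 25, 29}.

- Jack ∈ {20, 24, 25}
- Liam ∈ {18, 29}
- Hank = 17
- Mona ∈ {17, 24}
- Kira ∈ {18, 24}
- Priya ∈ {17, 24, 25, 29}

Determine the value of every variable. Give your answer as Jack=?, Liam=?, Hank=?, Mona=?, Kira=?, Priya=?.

Hank must be 17 (only option left). Strike 17 from Mona, Priya.
Mona has just one choice, so Mona = 24. So Jack, Kira, Priya can't be 24.
Kira must be 18 (only option left). Eliminate 18 elsewhere: Liam.
That leaves Liam = 29. Eliminate 29 elsewhere: Priya.
Priya must be 25 (only option left). So Jack can't be 25.
Jack's domain is down to {20}, so Jack = 20.

Jack=20, Liam=29, Hank=17, Mona=24, Kira=18, Priya=25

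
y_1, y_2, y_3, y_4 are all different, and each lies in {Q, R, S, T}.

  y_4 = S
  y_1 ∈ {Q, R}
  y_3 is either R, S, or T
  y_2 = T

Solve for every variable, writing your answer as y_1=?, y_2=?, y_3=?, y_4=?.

y_2's domain is down to {T}, so y_2 = T. So y_3 can't be T.
That leaves y_4 = S. Strike S from y_3.
y_3 must be R (only option left). So y_1 can't be R.
y_1 has just one choice, so y_1 = Q.

y_1=Q, y_2=T, y_3=R, y_4=S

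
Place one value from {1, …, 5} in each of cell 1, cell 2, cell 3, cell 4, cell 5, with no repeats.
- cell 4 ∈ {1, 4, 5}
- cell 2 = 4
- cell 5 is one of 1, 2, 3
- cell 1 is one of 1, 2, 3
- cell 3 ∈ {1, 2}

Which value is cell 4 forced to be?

5

cell 2 must be 4 (only option left). Strike 4 from cell 4.
The 4 still-open variables draw from only 4 values {1, 2, 3, 5}, so each is used; only cell 4 can be 5, hence cell 4 = 5.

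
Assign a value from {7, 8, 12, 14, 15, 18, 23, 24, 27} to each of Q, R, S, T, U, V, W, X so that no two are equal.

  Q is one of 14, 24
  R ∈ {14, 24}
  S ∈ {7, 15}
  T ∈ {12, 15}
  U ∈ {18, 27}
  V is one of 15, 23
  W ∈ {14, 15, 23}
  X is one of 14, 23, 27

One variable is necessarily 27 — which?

X

The 8 variables draw from only 8 values {7, 12, 14, 15, 18, 23, 24, 27}, so each is used; only S can be 7, hence S = 7.
The 7 still-open variables together cover exactly {12, 14, 15, 18, 23, 24, 27} — 7 values for 7 variables — and 12 appears only in T's list, so T = 12.
The 6 still-open variables draw from only 6 values {14, 15, 18, 23, 24, 27}, so each is used; only U can be 18, hence U = 18.
The 5 still-open variables draw from only 5 values {14, 15, 23, 24, 27}, so each is used; only X can be 27, hence X = 27.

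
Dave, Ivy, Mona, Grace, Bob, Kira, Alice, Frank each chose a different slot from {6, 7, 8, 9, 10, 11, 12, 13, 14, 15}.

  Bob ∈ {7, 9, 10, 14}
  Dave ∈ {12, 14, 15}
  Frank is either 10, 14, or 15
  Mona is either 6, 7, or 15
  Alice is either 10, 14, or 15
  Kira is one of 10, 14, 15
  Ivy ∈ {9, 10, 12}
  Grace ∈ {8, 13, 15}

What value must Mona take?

6

The 3 variables Kira, Alice, Frank are confined to {10, 14, 15}, which locks those values in; drop them from Dave, Ivy, Mona, Grace, Bob.
Dave has just one choice, so Dave = 12. Remove 12 from Ivy.
Ivy's domain is down to {9}, so Ivy = 9. Strike 9 from Bob.
Bob's domain is down to {7}, so Bob = 7. Eliminate 7 elsewhere: Mona.
So Mona = 6.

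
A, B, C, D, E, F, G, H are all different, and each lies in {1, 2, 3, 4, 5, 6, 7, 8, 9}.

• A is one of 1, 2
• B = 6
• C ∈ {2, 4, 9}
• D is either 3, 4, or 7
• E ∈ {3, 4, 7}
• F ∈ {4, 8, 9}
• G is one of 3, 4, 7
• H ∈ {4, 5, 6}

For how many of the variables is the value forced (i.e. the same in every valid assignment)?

B's domain is down to {6}, so B = 6. Remove 6 from H.
D, E, G share exactly the 3 values {3, 4, 7}; by pigeonhole those values go to them, so strike 3, 4, 7 from C, F, H.
H's domain is down to {5}, so H = 5.
Determined: B=6, H=5. The other variables each still have more than one consistent value. That makes 2.

2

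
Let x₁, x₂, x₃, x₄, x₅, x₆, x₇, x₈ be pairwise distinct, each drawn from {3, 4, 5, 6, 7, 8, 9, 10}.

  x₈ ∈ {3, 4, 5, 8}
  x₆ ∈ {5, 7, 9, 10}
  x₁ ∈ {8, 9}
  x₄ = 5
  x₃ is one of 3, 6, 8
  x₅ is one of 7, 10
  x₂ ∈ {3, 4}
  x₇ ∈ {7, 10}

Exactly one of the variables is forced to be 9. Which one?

x₆

x₄ has just one choice, so x₄ = 5. Remove 5 from x₆, x₈.
The 7 still-open variables together cover exactly {3, 4, 6, 7, 8, 9, 10} — 7 values for 7 variables — and 6 appears only in x₃'s list, so x₃ = 6.
x₅ and x₇ share exactly the 2 values {7, 10}; by pigeonhole those values go to them, so strike 7, 10 from x₆.
So 9 goes to x₆.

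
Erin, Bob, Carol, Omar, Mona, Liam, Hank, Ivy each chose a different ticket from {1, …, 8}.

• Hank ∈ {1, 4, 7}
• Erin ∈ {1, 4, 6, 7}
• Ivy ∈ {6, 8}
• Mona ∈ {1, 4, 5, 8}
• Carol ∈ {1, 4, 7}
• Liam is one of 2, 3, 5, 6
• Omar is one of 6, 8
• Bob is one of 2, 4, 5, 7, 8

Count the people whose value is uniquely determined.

3

The 8 variables together cover exactly {1, 2, 3, 4, 5, 6, 7, 8} — 8 values for 8 variables — and 3 appears only in Liam's list, so Liam = 3.
The 7 still-open variables draw from only 7 values {1, 2, 4, 5, 6, 7, 8}, so each is used; only Bob can be 2, hence Bob = 2.
The 6 still-open variables draw from only 6 values {1, 4, 5, 6, 7, 8}, so each is used; only Mona can be 5, hence Mona = 5.
Omar and Ivy between them cover only {6, 8} — a naked pair. Remove those values from Erin.
Determined: Bob=2, Mona=5, Liam=3. The other people each still have more than one consistent value. That makes 3.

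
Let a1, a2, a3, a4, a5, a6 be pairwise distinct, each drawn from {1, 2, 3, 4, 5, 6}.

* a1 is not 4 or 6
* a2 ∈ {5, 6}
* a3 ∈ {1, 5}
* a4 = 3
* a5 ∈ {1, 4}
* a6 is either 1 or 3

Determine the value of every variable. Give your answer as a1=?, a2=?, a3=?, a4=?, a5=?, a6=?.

a1=2, a2=6, a3=5, a4=3, a5=4, a6=1

a4 has just one choice, so a4 = 3. Remove 3 from a1, a6.
a6 must be 1 (only option left). Remove 1 from a1, a3, a5.
That leaves a3 = 5. So a1, a2 can't be 5.
a5 must be 4 (only option left).
a1 has just one choice, so a1 = 2.
a2 has just one choice, so a2 = 6.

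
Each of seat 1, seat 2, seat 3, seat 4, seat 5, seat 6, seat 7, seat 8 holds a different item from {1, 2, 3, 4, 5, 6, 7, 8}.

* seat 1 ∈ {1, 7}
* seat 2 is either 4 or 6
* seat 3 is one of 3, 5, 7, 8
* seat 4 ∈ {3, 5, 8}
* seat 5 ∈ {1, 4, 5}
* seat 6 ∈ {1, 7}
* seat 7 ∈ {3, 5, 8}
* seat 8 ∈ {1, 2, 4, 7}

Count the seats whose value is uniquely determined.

3

Among the 8 variables, 2 fits only seat 8 (and all 8 values in {1, 2, 3, 4, 5, 6, 7, 8} must be used), so seat 8 = 2.
Among the 7 still-open variables, 6 fits only seat 2 (and all 7 values in {1, 3, 4, 5, 6, 7, 8} must be used), so seat 2 = 6.
The 6 still-open variables together cover exactly {1, 3, 4, 5, 7, 8} — 6 values for 6 variables — and 4 appears only in seat 5's list, so seat 5 = 4.
seat 1 and seat 6 share exactly the 2 values {1, 7}; by pigeonhole those values go to them, so strike 1, 7 from seat 3.
Determined: seat 2=6, seat 5=4, seat 8=2. The other seats each still have more than one consistent value. That makes 3.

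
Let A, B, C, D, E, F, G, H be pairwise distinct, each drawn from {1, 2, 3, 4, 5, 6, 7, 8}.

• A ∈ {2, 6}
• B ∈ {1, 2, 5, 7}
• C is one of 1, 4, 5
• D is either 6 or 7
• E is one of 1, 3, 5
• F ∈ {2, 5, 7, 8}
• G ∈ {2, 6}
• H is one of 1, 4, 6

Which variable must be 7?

The 8 variables draw from only 8 values {1, 2, 3, 4, 5, 6, 7, 8}, so each is used; only E can be 3, hence E = 3.
The 7 still-open variables together cover exactly {1, 2, 4, 5, 6, 7, 8} — 7 values for 7 variables — and 8 appears only in F's list, so F = 8.
A and G between them cover only {2, 6} — a naked pair. Remove those values from B, D, H.
So 7 goes to D.

D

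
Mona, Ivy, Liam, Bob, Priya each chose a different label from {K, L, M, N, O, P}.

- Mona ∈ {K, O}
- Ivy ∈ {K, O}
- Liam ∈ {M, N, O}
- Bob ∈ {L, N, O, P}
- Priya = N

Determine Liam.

Priya has just one choice, so Priya = N. Eliminate N elsewhere: Liam, Bob.
The 2 variables Mona and Ivy are confined to {K, O}, which locks those values in; drop them from Liam, Bob.
So Liam = M.

M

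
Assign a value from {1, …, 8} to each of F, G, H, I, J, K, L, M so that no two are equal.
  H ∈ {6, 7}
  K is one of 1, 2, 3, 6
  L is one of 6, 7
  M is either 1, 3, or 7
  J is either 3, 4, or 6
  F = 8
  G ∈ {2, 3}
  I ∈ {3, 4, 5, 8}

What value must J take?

F has just one choice, so F = 8. Strike 8 from I.
The 7 still-open variables together cover exactly {1, 2, 3, 4, 5, 6, 7} — 7 values for 7 variables — and 5 appears only in I's list, so I = 5.
The 6 still-open variables together cover exactly {1, 2, 3, 4, 6, 7} — 6 values for 6 variables — and 4 appears only in J's list, so J = 4.

4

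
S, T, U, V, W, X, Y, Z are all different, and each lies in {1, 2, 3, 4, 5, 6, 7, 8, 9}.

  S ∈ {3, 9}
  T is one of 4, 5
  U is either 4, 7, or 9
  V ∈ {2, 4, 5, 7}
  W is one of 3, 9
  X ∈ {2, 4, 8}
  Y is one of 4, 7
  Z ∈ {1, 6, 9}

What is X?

8

S and W between them cover only {3, 9} — a naked pair. Remove those values from U, Z.
U and Y between them cover only {4, 7} — a naked pair. Remove those values from T, V, X.
T must be 5 (only option left). Remove 5 from V.
V has just one choice, so V = 2. So X can't be 2.
So X = 8.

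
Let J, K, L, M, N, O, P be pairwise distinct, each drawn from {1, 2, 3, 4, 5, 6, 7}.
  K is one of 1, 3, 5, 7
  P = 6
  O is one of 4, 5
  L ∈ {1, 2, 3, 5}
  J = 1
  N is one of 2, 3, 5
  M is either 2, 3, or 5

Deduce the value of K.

J has just one choice, so J = 1. So K, L can't be 1.
P has just one choice, so P = 6.
Among the 5 still-open variables, 4 fits only O (and all 5 values in {2, 3, 4, 5, 7} must be used), so O = 4.
The 4 still-open variables together cover exactly {2, 3, 5, 7} — 4 values for 4 variables — and 7 appears only in K's list, so K = 7.

7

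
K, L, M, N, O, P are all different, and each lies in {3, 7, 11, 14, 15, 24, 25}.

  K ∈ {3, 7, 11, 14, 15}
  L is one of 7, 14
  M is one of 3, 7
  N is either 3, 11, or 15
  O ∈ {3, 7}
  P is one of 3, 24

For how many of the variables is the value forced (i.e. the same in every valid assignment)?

2

Among the 6 variables, 24 fits only P (and all 6 values in {3, 7, 11, 14, 15, 24} must be used), so P = 24.
M and O between them cover only {3, 7} — a naked pair. Remove those values from K, L, N.
L's domain is down to {14}, so L = 14. So K can't be 14.
Determined: L=14, P=24. The other variables each still have more than one consistent value. That makes 2.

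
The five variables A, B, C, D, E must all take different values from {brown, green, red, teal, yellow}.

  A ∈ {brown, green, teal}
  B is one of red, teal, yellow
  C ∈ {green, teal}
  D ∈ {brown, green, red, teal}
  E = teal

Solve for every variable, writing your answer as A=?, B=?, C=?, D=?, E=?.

A=brown, B=yellow, C=green, D=red, E=teal

E must be teal (only option left). So A, B, C, D can't be teal.
C has just one choice, so C = green. So A, D can't be green.
A has just one choice, so A = brown. Strike brown from D.
D has just one choice, so D = red. Eliminate red elsewhere: B.
B must be yellow (only option left).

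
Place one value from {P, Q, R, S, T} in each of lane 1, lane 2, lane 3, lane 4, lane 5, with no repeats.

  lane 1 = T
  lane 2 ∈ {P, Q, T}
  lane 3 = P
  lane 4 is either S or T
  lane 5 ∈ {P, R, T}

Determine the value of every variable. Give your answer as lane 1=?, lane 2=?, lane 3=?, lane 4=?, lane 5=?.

lane 1 must be T (only option left). Strike T from lane 2, lane 4, lane 5.
lane 3 has just one choice, so lane 3 = P. So lane 2, lane 5 can't be P.
lane 4's domain is down to {S}, so lane 4 = S.
lane 5 has just one choice, so lane 5 = R.
lane 2 has just one choice, so lane 2 = Q.

lane 1=T, lane 2=Q, lane 3=P, lane 4=S, lane 5=R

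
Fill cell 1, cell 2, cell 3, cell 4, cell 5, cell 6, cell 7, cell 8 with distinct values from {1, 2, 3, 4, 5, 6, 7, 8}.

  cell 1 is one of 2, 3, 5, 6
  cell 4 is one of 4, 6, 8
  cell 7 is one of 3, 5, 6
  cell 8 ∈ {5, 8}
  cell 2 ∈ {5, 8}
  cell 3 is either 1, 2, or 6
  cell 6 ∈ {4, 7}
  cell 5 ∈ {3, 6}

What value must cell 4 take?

The 8 variables draw from only 8 values {1, 2, 3, 4, 5, 6, 7, 8}, so each is used; only cell 3 can be 1, hence cell 3 = 1.
Among the 7 still-open variables, 2 fits only cell 1 (and all 7 values in {2, 3, 4, 5, 6, 7, 8} must be used), so cell 1 = 2.
The 6 still-open variables draw from only 6 values {3, 4, 5, 6, 7, 8}, so each is used; only cell 6 can be 7, hence cell 6 = 7.
The 5 still-open variables together cover exactly {3, 4, 5, 6, 8} — 5 values for 5 variables — and 4 appears only in cell 4's list, so cell 4 = 4.

4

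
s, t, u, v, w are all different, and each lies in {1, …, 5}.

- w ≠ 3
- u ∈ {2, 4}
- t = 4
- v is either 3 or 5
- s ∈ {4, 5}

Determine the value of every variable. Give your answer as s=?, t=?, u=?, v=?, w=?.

s=5, t=4, u=2, v=3, w=1

t has just one choice, so t = 4. Eliminate 4 elsewhere: s, u, w.
u must be 2 (only option left). So w can't be 2.
s has just one choice, so s = 5. Strike 5 from v, w.
That leaves v = 3.
w must be 1 (only option left).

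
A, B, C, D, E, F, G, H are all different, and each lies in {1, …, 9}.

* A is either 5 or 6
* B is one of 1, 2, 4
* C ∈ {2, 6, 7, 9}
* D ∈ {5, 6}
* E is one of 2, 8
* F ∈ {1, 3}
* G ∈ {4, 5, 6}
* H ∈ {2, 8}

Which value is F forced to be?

A and D share exactly the 2 values {5, 6}; by pigeonhole those values go to them, so strike 5, 6 from C, G.
That leaves G = 4. So B can't be 4.
E and H share exactly the 2 values {2, 8}; by pigeonhole those values go to them, so strike 2, 8 from B, C.
B's domain is down to {1}, so B = 1. Remove 1 from F.
So F = 3.

3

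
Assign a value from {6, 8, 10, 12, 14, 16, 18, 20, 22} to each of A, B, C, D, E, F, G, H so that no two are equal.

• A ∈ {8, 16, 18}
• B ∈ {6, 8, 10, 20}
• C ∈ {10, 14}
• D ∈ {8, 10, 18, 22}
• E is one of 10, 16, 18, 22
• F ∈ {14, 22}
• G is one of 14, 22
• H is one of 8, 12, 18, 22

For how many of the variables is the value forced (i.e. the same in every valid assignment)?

2

The 2 variables F and G are confined to {14, 22}, which locks those values in; drop them from C, D, E, H.
C has just one choice, so C = 10. Strike 10 from B, D, E.
A, D, E between them cover only {8, 16, 18} — a naked triple. Remove those values from B, H.
H's domain is down to {12}, so H = 12.
Determined: C=10, H=12. The other variables each still have more than one consistent value. That makes 2.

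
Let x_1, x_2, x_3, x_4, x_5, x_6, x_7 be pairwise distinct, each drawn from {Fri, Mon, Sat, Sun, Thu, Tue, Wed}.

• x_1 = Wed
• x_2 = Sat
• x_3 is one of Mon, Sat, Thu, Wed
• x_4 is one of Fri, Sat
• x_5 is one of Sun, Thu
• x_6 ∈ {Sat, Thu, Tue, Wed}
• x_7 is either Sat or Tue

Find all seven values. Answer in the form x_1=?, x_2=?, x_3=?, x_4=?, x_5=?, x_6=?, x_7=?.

x_1=Wed, x_2=Sat, x_3=Mon, x_4=Fri, x_5=Sun, x_6=Thu, x_7=Tue

x_1 must be Wed (only option left). Eliminate Wed elsewhere: x_3, x_6.
x_2 must be Sat (only option left). So x_3, x_4, x_6, x_7 can't be Sat.
x_4's domain is down to {Fri}, so x_4 = Fri.
x_7's domain is down to {Tue}, so x_7 = Tue. Strike Tue from x_6.
x_6's domain is down to {Thu}, so x_6 = Thu. Strike Thu from x_3, x_5.
That leaves x_3 = Mon.
x_5 has just one choice, so x_5 = Sun.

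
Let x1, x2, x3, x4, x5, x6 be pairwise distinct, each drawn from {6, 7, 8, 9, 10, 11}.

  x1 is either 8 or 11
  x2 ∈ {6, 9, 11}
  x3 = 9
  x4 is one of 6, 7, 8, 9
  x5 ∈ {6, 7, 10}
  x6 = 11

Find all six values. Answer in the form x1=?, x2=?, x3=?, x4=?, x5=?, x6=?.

x1=8, x2=6, x3=9, x4=7, x5=10, x6=11

x3 has just one choice, so x3 = 9. Remove 9 from x2, x4.
That leaves x6 = 11. Remove 11 from x1, x2.
x1's domain is down to {8}, so x1 = 8. Eliminate 8 elsewhere: x4.
x2 must be 6 (only option left). Remove 6 from x4, x5.
x4 has just one choice, so x4 = 7. So x5 can't be 7.
That leaves x5 = 10.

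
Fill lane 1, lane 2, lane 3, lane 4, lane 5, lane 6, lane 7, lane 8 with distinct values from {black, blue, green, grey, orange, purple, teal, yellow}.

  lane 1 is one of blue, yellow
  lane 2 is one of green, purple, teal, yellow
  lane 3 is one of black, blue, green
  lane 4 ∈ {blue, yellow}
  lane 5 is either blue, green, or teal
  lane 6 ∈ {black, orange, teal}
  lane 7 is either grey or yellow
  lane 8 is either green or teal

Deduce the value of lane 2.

The 8 variables together cover exactly {black, blue, green, grey, orange, purple, teal, yellow} — 8 values for 8 variables — and grey appears only in lane 7's list, so lane 7 = grey.
Among the 7 still-open variables, orange fits only lane 6 (and all 7 values in {black, blue, green, orange, purple, teal, yellow} must be used), so lane 6 = orange.
The 6 still-open variables together cover exactly {black, blue, green, purple, teal, yellow} — 6 values for 6 variables — and black appears only in lane 3's list, so lane 3 = black.
The 5 still-open variables draw from only 5 values {blue, green, purple, teal, yellow}, so each is used; only lane 2 can be purple, hence lane 2 = purple.

purple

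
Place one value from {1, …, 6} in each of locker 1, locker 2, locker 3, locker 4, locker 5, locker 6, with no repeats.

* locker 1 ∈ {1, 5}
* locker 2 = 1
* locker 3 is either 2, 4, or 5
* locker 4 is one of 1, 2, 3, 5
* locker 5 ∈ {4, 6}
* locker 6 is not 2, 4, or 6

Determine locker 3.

locker 2's domain is down to {1}, so locker 2 = 1. So locker 1, locker 4, locker 6 can't be 1.
locker 1 has just one choice, so locker 1 = 5. Strike 5 from locker 3, locker 4, locker 6.
That leaves locker 6 = 3. Eliminate 3 elsewhere: locker 4.
locker 4 must be 2 (only option left). Eliminate 2 elsewhere: locker 3.
So locker 3 = 4.

4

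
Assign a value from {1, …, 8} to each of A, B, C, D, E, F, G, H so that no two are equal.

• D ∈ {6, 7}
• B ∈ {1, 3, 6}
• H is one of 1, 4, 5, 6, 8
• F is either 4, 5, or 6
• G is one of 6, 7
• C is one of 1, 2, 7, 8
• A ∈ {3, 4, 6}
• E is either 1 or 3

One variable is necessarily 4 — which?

A

The 8 variables together cover exactly {1, 2, 3, 4, 5, 6, 7, 8} — 8 values for 8 variables — and 2 appears only in C's list, so C = 2.
Among the 7 still-open variables, 8 fits only H (and all 7 values in {1, 3, 4, 5, 6, 7, 8} must be used), so H = 8.
Among the 6 still-open variables, 5 fits only F (and all 6 values in {1, 3, 4, 5, 6, 7} must be used), so F = 5.
The 5 still-open variables draw from only 5 values {1, 3, 4, 6, 7}, so each is used; only A can be 4, hence A = 4.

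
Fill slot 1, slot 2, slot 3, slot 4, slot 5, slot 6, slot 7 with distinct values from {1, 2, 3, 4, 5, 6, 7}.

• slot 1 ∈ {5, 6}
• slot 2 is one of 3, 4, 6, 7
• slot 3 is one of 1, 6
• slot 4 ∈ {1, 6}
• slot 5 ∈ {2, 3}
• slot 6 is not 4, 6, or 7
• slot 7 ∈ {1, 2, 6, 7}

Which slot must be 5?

Among the 7 variables, 4 fits only slot 2 (and all 7 values in {1, 2, 3, 4, 5, 6, 7} must be used), so slot 2 = 4.
Among the 6 still-open variables, 7 fits only slot 7 (and all 6 values in {1, 2, 3, 5, 6, 7} must be used), so slot 7 = 7.
slot 3 and slot 4 share exactly the 2 values {1, 6}; by pigeonhole those values go to them, so strike 1, 6 from slot 1, slot 6.
So 5 goes to slot 1.

slot 1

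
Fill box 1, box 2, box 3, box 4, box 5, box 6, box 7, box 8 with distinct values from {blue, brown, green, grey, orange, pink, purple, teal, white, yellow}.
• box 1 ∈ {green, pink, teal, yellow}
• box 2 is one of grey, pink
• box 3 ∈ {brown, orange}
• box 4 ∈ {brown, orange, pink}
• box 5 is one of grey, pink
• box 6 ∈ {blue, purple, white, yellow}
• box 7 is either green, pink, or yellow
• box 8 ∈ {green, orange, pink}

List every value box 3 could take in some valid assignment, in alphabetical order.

box 2 and box 5 share exactly the 2 values {grey, pink}; by pigeonhole those values go to them, so strike grey, pink from box 1, box 4, box 7, box 8.
The 2 variables box 3 and box 4 are confined to {brown, orange}, which locks those values in; drop them from box 8.
box 8's domain is down to {green}, so box 8 = green. Strike green from box 1, box 7.
box 7 has just one choice, so box 7 = yellow. So box 1, box 6 can't be yellow.
box 1's domain is down to {teal}, so box 1 = teal.
No further eliminations apply; box 3 can still be any of brown, orange.

brown, orange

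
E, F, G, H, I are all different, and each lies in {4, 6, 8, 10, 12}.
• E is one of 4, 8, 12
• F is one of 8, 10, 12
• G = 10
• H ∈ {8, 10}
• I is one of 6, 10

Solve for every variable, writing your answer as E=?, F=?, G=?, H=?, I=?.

G must be 10 (only option left). Strike 10 from F, H, I.
H has just one choice, so H = 8. So E, F can't be 8.
I has just one choice, so I = 6.
F must be 12 (only option left). Eliminate 12 elsewhere: E.
E has just one choice, so E = 4.

E=4, F=12, G=10, H=8, I=6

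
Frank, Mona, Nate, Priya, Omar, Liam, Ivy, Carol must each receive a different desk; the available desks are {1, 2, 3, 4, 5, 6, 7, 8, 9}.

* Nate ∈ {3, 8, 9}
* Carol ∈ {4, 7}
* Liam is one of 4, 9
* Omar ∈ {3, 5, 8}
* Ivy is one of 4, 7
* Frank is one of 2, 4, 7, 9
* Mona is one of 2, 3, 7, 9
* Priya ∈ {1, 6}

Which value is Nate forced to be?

The 2 variables Ivy and Carol are confined to {4, 7}, which locks those values in; drop them from Frank, Mona, Liam.
Liam's domain is down to {9}, so Liam = 9. Eliminate 9 elsewhere: Frank, Mona, Nate.
Frank must be 2 (only option left). So Mona can't be 2.
Mona must be 3 (only option left). Remove 3 from Nate, Omar.
So Nate = 8.

8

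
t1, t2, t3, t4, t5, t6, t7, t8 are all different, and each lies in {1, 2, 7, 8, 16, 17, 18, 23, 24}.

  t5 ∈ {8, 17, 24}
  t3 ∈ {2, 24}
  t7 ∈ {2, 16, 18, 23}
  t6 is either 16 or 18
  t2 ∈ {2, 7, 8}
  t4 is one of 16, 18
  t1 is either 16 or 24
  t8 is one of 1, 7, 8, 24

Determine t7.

t4 and t6 share exactly the 2 values {16, 18}; by pigeonhole those values go to them, so strike 16, 18 from t1, t7.
That leaves t1 = 24. So t3, t5, t8 can't be 24.
t3's domain is down to {2}, so t3 = 2. Strike 2 from t2, t7.
So t7 = 23.

23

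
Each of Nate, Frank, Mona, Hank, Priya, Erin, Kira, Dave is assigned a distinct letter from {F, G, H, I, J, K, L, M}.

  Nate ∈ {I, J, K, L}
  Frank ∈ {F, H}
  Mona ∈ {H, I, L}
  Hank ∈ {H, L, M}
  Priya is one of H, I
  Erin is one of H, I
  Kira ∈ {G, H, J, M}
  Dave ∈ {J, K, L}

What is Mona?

L

The 8 variables together cover exactly {F, G, H, I, J, K, L, M} — 8 values for 8 variables — and F appears only in Frank's list, so Frank = F.
The 7 still-open variables together cover exactly {G, H, I, J, K, L, M} — 7 values for 7 variables — and G appears only in Kira's list, so Kira = G.
The 6 still-open variables draw from only 6 values {H, I, J, K, L, M}, so each is used; only Hank can be M, hence Hank = M.
Priya and Erin share exactly the 2 values {H, I}; by pigeonhole those values go to them, so strike H, I from Nate, Mona.
So Mona = L.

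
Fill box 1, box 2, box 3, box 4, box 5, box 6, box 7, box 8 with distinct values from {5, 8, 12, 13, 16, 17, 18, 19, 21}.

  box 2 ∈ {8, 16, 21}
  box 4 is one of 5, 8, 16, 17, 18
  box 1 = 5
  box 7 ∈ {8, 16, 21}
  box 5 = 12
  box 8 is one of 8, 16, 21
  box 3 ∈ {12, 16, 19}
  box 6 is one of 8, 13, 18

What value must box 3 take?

19

box 1's domain is down to {5}, so box 1 = 5. Remove 5 from box 4.
That leaves box 5 = 12. So box 3 can't be 12.
The 3 variables box 2, box 7, box 8 are confined to {8, 16, 21}, which locks those values in; drop them from box 3, box 4, box 6.
So box 3 = 19.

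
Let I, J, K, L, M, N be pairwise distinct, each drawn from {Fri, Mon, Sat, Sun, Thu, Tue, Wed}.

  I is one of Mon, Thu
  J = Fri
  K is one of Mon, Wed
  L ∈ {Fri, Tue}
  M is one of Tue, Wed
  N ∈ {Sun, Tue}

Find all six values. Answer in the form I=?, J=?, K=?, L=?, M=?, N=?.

J has just one choice, so J = Fri. Strike Fri from L.
L's domain is down to {Tue}, so L = Tue. Strike Tue from M, N.
M has just one choice, so M = Wed. Eliminate Wed elsewhere: K.
That leaves N = Sun.
K must be Mon (only option left). So I can't be Mon.
That leaves I = Thu.

I=Thu, J=Fri, K=Mon, L=Tue, M=Wed, N=Sun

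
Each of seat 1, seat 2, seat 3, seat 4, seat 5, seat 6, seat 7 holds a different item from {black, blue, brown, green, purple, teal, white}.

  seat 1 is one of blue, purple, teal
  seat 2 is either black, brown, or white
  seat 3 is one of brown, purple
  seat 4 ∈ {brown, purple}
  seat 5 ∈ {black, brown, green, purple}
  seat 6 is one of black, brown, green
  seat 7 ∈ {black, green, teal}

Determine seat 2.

white

The 7 variables draw from only 7 values {black, blue, brown, green, purple, teal, white}, so each is used; only seat 1 can be blue, hence seat 1 = blue.
The 6 still-open variables together cover exactly {black, brown, green, purple, teal, white} — 6 values for 6 variables — and teal appears only in seat 7's list, so seat 7 = teal.
The 5 still-open variables together cover exactly {black, brown, green, purple, white} — 5 values for 5 variables — and white appears only in seat 2's list, so seat 2 = white.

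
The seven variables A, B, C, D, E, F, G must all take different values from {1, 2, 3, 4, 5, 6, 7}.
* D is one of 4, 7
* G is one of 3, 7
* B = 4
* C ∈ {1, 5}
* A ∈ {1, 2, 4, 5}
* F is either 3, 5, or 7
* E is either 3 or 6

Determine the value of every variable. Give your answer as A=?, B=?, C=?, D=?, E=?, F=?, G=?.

A=2, B=4, C=1, D=7, E=6, F=5, G=3

B's domain is down to {4}, so B = 4. Strike 4 from A, D.
D must be 7 (only option left). Eliminate 7 elsewhere: F, G.
G must be 3 (only option left). Eliminate 3 elsewhere: E, F.
E has just one choice, so E = 6.
That leaves F = 5. So A, C can't be 5.
C's domain is down to {1}, so C = 1. Strike 1 from A.
A's domain is down to {2}, so A = 2.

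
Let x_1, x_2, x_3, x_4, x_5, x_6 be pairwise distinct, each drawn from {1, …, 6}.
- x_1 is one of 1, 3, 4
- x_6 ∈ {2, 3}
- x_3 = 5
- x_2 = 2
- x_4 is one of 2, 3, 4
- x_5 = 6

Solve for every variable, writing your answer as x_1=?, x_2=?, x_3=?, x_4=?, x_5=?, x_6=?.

x_1=1, x_2=2, x_3=5, x_4=4, x_5=6, x_6=3

x_2 must be 2 (only option left). Strike 2 from x_4, x_6.
x_3 has just one choice, so x_3 = 5.
x_5 has just one choice, so x_5 = 6.
That leaves x_6 = 3. Strike 3 from x_1, x_4.
That leaves x_4 = 4. Eliminate 4 elsewhere: x_1.
x_1's domain is down to {1}, so x_1 = 1.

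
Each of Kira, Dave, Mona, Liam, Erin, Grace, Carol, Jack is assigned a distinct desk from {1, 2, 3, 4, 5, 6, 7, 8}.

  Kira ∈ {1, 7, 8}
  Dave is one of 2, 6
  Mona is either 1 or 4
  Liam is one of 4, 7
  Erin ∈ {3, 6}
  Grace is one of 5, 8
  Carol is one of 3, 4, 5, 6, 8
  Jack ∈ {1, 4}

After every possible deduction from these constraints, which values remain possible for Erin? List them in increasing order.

The 8 variables draw from only 8 values {1, 2, 3, 4, 5, 6, 7, 8}, so each is used; only Dave can be 2, hence Dave = 2.
Mona and Jack between them cover only {1, 4} — a naked pair. Remove those values from Kira, Liam, Carol.
Liam must be 7 (only option left). So Kira can't be 7.
Kira must be 8 (only option left). Strike 8 from Grace, Carol.
Grace has just one choice, so Grace = 5. Eliminate 5 elsewhere: Carol.
No further eliminations apply; Erin can still be any of 3, 6.

3, 6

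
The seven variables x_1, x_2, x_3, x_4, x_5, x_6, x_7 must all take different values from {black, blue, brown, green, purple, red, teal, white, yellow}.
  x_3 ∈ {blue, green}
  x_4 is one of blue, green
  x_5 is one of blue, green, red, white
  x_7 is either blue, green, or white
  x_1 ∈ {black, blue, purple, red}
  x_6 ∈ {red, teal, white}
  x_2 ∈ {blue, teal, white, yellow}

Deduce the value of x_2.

The 2 variables x_3 and x_4 are confined to {blue, green}, which locks those values in; drop them from x_1, x_2, x_5, x_7.
x_7's domain is down to {white}, so x_7 = white. Strike white from x_2, x_5, x_6.
That leaves x_5 = red. Remove red from x_1, x_6.
x_6's domain is down to {teal}, so x_6 = teal. So x_2 can't be teal.
So x_2 = yellow.

yellow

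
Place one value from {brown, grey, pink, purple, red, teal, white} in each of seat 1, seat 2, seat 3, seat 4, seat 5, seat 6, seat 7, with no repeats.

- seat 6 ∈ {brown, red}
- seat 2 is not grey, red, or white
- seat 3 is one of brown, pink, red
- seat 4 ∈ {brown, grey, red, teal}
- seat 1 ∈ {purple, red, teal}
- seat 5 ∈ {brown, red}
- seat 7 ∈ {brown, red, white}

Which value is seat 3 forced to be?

pink

The 7 variables together cover exactly {brown, grey, pink, purple, red, teal, white} — 7 values for 7 variables — and grey appears only in seat 4's list, so seat 4 = grey.
The 6 still-open variables draw from only 6 values {brown, pink, purple, red, teal, white}, so each is used; only seat 7 can be white, hence seat 7 = white.
The 2 variables seat 5 and seat 6 are confined to {brown, red}, which locks those values in; drop them from seat 1, seat 2, seat 3.
So seat 3 = pink.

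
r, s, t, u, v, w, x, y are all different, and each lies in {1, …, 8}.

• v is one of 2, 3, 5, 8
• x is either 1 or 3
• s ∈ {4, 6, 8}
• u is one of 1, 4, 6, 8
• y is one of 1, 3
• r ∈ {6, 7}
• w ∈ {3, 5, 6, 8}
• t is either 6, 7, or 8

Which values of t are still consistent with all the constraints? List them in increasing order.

6, 7, 8

The 8 variables draw from only 8 values {1, 2, 3, 4, 5, 6, 7, 8}, so each is used; only v can be 2, hence v = 2.
Among the 7 still-open variables, 5 fits only w (and all 7 values in {1, 3, 4, 5, 6, 7, 8} must be used), so w = 5.
The 2 variables x and y are confined to {1, 3}, which locks those values in; drop them from u.
No further eliminations apply; t can still be any of 6, 7, 8.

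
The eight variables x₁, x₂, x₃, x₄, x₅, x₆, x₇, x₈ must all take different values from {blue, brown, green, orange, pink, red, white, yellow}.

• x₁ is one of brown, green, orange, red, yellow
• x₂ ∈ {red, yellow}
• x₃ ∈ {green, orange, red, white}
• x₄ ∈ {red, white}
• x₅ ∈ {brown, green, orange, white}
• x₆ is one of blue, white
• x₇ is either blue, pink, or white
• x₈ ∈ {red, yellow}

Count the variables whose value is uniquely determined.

The 8 variables together cover exactly {blue, brown, green, orange, pink, red, white, yellow} — 8 values for 8 variables — and pink appears only in x₇'s list, so x₇ = pink.
The 7 still-open variables together cover exactly {blue, brown, green, orange, red, white, yellow} — 7 values for 7 variables — and blue appears only in x₆'s list, so x₆ = blue.
The 2 variables x₂ and x₈ are confined to {red, yellow}, which locks those values in; drop them from x₁, x₃, x₄.
That leaves x₄ = white. Remove white from x₃, x₅.
Determined: x₄=white, x₆=blue, x₇=pink. The other variables each still have more than one consistent value. That makes 3.

3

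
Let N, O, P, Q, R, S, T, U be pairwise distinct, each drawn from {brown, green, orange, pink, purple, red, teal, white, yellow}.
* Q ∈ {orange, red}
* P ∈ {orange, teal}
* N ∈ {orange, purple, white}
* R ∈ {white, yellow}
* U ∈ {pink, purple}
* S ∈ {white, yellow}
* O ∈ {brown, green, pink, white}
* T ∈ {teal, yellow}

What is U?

pink

R and S between them cover only {white, yellow} — a naked pair. Remove those values from N, O, T.
T must be teal (only option left). Eliminate teal elsewhere: P.
P's domain is down to {orange}, so P = orange. Eliminate orange elsewhere: N, Q.
Q must be red (only option left).
N's domain is down to {purple}, so N = purple. Remove purple from U.
So U = pink.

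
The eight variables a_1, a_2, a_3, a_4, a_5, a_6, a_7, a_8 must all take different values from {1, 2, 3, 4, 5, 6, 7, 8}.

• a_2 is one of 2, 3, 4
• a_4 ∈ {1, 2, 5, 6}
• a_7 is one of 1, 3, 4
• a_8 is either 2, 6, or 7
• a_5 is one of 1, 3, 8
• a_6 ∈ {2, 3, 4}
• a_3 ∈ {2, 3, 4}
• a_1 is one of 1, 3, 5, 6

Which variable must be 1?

The 8 variables draw from only 8 values {1, 2, 3, 4, 5, 6, 7, 8}, so each is used; only a_8 can be 7, hence a_8 = 7.
The 7 still-open variables together cover exactly {1, 2, 3, 4, 5, 6, 8} — 7 values for 7 variables — and 8 appears only in a_5's list, so a_5 = 8.
The 3 variables a_2, a_3, a_6 are confined to {2, 3, 4}, which locks those values in; drop them from a_1, a_4, a_7.
So 1 goes to a_7.

a_7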